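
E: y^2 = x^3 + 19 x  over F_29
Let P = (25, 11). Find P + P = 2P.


Doubling: s = (3 x1^2 + a) / (2 y1)
s = (3*25^2 + 19) / (2*11) mod 29 = 7
x3 = s^2 - 2 x1 mod 29 = 7^2 - 2*25 = 28
y3 = s (x1 - x3) - y1 mod 29 = 7 * (25 - 28) - 11 = 26

2P = (28, 26)


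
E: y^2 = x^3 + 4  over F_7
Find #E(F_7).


For each x in F_7, count y with y^2 = x^3 + 0 x + 4 mod 7:
  x = 0: RHS = 4, y in [2, 5]  -> 2 point(s)
Affine points: 2. Add the point at infinity: total = 3.

#E(F_7) = 3


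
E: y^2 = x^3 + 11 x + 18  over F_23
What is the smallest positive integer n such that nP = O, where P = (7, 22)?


Compute successive multiples of P until we hit O:
  1P = (7, 22)
  2P = (17, 9)
  3P = (0, 8)
  4P = (20, 21)
  5P = (22, 11)
  6P = (2, 5)
  7P = (9, 8)
  8P = (10, 22)
  ... (continuing to 31P)
  31P = O

ord(P) = 31


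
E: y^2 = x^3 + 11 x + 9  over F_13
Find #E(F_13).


For each x in F_13, count y with y^2 = x^3 + 11 x + 9 mod 13:
  x = 0: RHS = 9, y in [3, 10]  -> 2 point(s)
  x = 2: RHS = 0, y in [0]  -> 1 point(s)
  x = 3: RHS = 4, y in [2, 11]  -> 2 point(s)
  x = 4: RHS = 0, y in [0]  -> 1 point(s)
  x = 7: RHS = 0, y in [0]  -> 1 point(s)
  x = 10: RHS = 1, y in [1, 12]  -> 2 point(s)
  x = 12: RHS = 10, y in [6, 7]  -> 2 point(s)
Affine points: 11. Add the point at infinity: total = 12.

#E(F_13) = 12


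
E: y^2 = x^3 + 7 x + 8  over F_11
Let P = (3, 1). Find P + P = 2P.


Doubling: s = (3 x1^2 + a) / (2 y1)
s = (3*3^2 + 7) / (2*1) mod 11 = 6
x3 = s^2 - 2 x1 mod 11 = 6^2 - 2*3 = 8
y3 = s (x1 - x3) - y1 mod 11 = 6 * (3 - 8) - 1 = 2

2P = (8, 2)


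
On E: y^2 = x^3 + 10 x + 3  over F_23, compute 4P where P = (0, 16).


k = 4 = 100_2 (binary, LSB first: 001)
Double-and-add from P = (0, 16):
  bit 0 = 0: acc unchanged = O
  bit 1 = 0: acc unchanged = O
  bit 2 = 1: acc = O + (15, 20) = (15, 20)

4P = (15, 20)


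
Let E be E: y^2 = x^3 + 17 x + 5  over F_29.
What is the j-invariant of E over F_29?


Delta = -16(4 a^3 + 27 b^2) mod 29 = 3
-1728 * (4 a)^3 = -1728 * (4*17)^3 mod 29 = 23
j = 23 * 3^(-1) mod 29 = 27

j = 27 (mod 29)


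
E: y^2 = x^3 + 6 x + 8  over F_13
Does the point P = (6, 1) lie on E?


Check whether y^2 = x^3 + 6 x + 8 (mod 13) for (x, y) = (6, 1).
LHS: y^2 = 1^2 mod 13 = 1
RHS: x^3 + 6 x + 8 = 6^3 + 6*6 + 8 mod 13 = 0
LHS != RHS

No, not on the curve


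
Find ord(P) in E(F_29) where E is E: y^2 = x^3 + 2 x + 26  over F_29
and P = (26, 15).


Compute successive multiples of P until we hit O:
  1P = (26, 15)
  2P = (6, 14)
  3P = (21, 7)
  4P = (24, 23)
  5P = (24, 6)
  6P = (21, 22)
  7P = (6, 15)
  8P = (26, 14)
  ... (continuing to 9P)
  9P = O

ord(P) = 9


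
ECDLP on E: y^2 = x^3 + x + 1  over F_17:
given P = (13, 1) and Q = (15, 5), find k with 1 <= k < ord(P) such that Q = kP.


Enumerate multiples of P until we hit Q = (15, 5):
  1P = (13, 1)
  2P = (9, 12)
  3P = (10, 12)
  4P = (15, 12)
  5P = (15, 5)
Match found at i = 5.

k = 5


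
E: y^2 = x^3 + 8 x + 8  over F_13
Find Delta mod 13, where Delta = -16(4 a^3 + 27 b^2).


4 a^3 + 27 b^2 = 4*8^3 + 27*8^2 = 2048 + 1728 = 3776
Delta = -16 * (3776) = -60416
Delta mod 13 = 8

Delta = 8 (mod 13)


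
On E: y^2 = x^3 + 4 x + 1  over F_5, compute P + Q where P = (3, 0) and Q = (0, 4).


P != Q, so use the chord formula.
s = (y2 - y1) / (x2 - x1) = (4) / (2) mod 5 = 2
x3 = s^2 - x1 - x2 mod 5 = 2^2 - 3 - 0 = 1
y3 = s (x1 - x3) - y1 mod 5 = 2 * (3 - 1) - 0 = 4

P + Q = (1, 4)


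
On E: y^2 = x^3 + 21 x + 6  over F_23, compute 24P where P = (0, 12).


k = 24 = 11000_2 (binary, LSB first: 00011)
Double-and-add from P = (0, 12):
  bit 0 = 0: acc unchanged = O
  bit 1 = 0: acc unchanged = O
  bit 2 = 0: acc unchanged = O
  bit 3 = 1: acc = O + (18, 11) = (18, 11)
  bit 4 = 1: acc = (18, 11) + (3, 21) = (5, 11)

24P = (5, 11)


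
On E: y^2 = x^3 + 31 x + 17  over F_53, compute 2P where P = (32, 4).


Doubling: s = (3 x1^2 + a) / (2 y1)
s = (3*32^2 + 31) / (2*4) mod 53 = 50
x3 = s^2 - 2 x1 mod 53 = 50^2 - 2*32 = 51
y3 = s (x1 - x3) - y1 mod 53 = 50 * (32 - 51) - 4 = 0

2P = (51, 0)


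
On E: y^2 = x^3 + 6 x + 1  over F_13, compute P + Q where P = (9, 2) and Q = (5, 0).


P != Q, so use the chord formula.
s = (y2 - y1) / (x2 - x1) = (11) / (9) mod 13 = 7
x3 = s^2 - x1 - x2 mod 13 = 7^2 - 9 - 5 = 9
y3 = s (x1 - x3) - y1 mod 13 = 7 * (9 - 9) - 2 = 11

P + Q = (9, 11)


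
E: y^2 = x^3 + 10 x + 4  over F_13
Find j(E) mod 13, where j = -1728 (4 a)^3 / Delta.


Delta = -16(4 a^3 + 27 b^2) mod 13 = 3
-1728 * (4 a)^3 = -1728 * (4*10)^3 mod 13 = 1
j = 1 * 3^(-1) mod 13 = 9

j = 9 (mod 13)


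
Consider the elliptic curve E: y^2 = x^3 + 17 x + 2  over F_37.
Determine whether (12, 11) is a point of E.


Check whether y^2 = x^3 + 17 x + 2 (mod 37) for (x, y) = (12, 11).
LHS: y^2 = 11^2 mod 37 = 10
RHS: x^3 + 17 x + 2 = 12^3 + 17*12 + 2 mod 37 = 10
LHS = RHS

Yes, on the curve


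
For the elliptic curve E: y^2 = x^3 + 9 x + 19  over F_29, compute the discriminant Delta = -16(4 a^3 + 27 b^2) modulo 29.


4 a^3 + 27 b^2 = 4*9^3 + 27*19^2 = 2916 + 9747 = 12663
Delta = -16 * (12663) = -202608
Delta mod 29 = 15

Delta = 15 (mod 29)


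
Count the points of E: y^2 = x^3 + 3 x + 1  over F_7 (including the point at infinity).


For each x in F_7, count y with y^2 = x^3 + 3 x + 1 mod 7:
  x = 0: RHS = 1, y in [1, 6]  -> 2 point(s)
  x = 2: RHS = 1, y in [1, 6]  -> 2 point(s)
  x = 3: RHS = 2, y in [3, 4]  -> 2 point(s)
  x = 4: RHS = 0, y in [0]  -> 1 point(s)
  x = 5: RHS = 1, y in [1, 6]  -> 2 point(s)
  x = 6: RHS = 4, y in [2, 5]  -> 2 point(s)
Affine points: 11. Add the point at infinity: total = 12.

#E(F_7) = 12


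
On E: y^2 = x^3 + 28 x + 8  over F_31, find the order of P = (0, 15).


Compute successive multiples of P until we hit O:
  1P = (0, 15)
  2P = (9, 20)
  3P = (7, 19)
  4P = (18, 19)
  5P = (23, 4)
  6P = (22, 9)
  7P = (6, 12)
  8P = (2, 17)
  ... (continuing to 26P)
  26P = O

ord(P) = 26


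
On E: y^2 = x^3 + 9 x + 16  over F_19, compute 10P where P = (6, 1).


k = 10 = 1010_2 (binary, LSB first: 0101)
Double-and-add from P = (6, 1):
  bit 0 = 0: acc unchanged = O
  bit 1 = 1: acc = O + (14, 6) = (14, 6)
  bit 2 = 0: acc unchanged = (14, 6)
  bit 3 = 1: acc = (14, 6) + (1, 8) = (2, 17)

10P = (2, 17)


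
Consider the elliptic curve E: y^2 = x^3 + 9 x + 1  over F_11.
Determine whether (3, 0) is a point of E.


Check whether y^2 = x^3 + 9 x + 1 (mod 11) for (x, y) = (3, 0).
LHS: y^2 = 0^2 mod 11 = 0
RHS: x^3 + 9 x + 1 = 3^3 + 9*3 + 1 mod 11 = 0
LHS = RHS

Yes, on the curve


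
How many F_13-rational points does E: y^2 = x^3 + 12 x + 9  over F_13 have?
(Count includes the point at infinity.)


For each x in F_13, count y with y^2 = x^3 + 12 x + 9 mod 13:
  x = 0: RHS = 9, y in [3, 10]  -> 2 point(s)
  x = 1: RHS = 9, y in [3, 10]  -> 2 point(s)
  x = 4: RHS = 4, y in [2, 11]  -> 2 point(s)
  x = 5: RHS = 12, y in [5, 8]  -> 2 point(s)
  x = 9: RHS = 1, y in [1, 12]  -> 2 point(s)
  x = 11: RHS = 3, y in [4, 9]  -> 2 point(s)
  x = 12: RHS = 9, y in [3, 10]  -> 2 point(s)
Affine points: 14. Add the point at infinity: total = 15.

#E(F_13) = 15


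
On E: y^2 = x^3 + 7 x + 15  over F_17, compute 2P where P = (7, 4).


Doubling: s = (3 x1^2 + a) / (2 y1)
s = (3*7^2 + 7) / (2*4) mod 17 = 15
x3 = s^2 - 2 x1 mod 17 = 15^2 - 2*7 = 7
y3 = s (x1 - x3) - y1 mod 17 = 15 * (7 - 7) - 4 = 13

2P = (7, 13)


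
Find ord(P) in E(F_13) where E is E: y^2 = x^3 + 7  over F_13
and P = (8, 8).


Compute successive multiples of P until we hit O:
  1P = (8, 8)
  2P = (11, 8)
  3P = (7, 5)
  4P = (7, 8)
  5P = (11, 5)
  6P = (8, 5)
  7P = O

ord(P) = 7


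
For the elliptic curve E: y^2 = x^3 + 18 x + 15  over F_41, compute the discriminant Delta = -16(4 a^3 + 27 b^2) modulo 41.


4 a^3 + 27 b^2 = 4*18^3 + 27*15^2 = 23328 + 6075 = 29403
Delta = -16 * (29403) = -470448
Delta mod 41 = 27

Delta = 27 (mod 41)


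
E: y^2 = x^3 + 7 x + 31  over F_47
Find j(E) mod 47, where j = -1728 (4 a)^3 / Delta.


Delta = -16(4 a^3 + 27 b^2) mod 47 = 43
-1728 * (4 a)^3 = -1728 * (4*7)^3 mod 47 = 33
j = 33 * 43^(-1) mod 47 = 27

j = 27 (mod 47)


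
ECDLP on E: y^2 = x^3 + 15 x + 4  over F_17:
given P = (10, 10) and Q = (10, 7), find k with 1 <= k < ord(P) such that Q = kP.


Enumerate multiples of P until we hit Q = (10, 7):
  1P = (10, 10)
  2P = (6, 2)
  3P = (5, 0)
  4P = (6, 15)
  5P = (10, 7)
Match found at i = 5.

k = 5


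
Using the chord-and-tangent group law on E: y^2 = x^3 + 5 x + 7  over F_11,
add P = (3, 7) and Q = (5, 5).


P != Q, so use the chord formula.
s = (y2 - y1) / (x2 - x1) = (9) / (2) mod 11 = 10
x3 = s^2 - x1 - x2 mod 11 = 10^2 - 3 - 5 = 4
y3 = s (x1 - x3) - y1 mod 11 = 10 * (3 - 4) - 7 = 5

P + Q = (4, 5)


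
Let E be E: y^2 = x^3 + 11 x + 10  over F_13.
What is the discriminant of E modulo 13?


4 a^3 + 27 b^2 = 4*11^3 + 27*10^2 = 5324 + 2700 = 8024
Delta = -16 * (8024) = -128384
Delta mod 13 = 4

Delta = 4 (mod 13)


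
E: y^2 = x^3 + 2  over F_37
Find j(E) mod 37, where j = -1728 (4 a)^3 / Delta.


Delta = -16(4 a^3 + 27 b^2) mod 37 = 11
-1728 * (4 a)^3 = -1728 * (4*0)^3 mod 37 = 0
j = 0 * 11^(-1) mod 37 = 0

j = 0 (mod 37)


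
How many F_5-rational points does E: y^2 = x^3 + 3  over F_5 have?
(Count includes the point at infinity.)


For each x in F_5, count y with y^2 = x^3 + 0 x + 3 mod 5:
  x = 1: RHS = 4, y in [2, 3]  -> 2 point(s)
  x = 2: RHS = 1, y in [1, 4]  -> 2 point(s)
  x = 3: RHS = 0, y in [0]  -> 1 point(s)
Affine points: 5. Add the point at infinity: total = 6.

#E(F_5) = 6


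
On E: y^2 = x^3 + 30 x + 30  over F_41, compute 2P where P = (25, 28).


Doubling: s = (3 x1^2 + a) / (2 y1)
s = (3*25^2 + 30) / (2*28) mod 41 = 4
x3 = s^2 - 2 x1 mod 41 = 4^2 - 2*25 = 7
y3 = s (x1 - x3) - y1 mod 41 = 4 * (25 - 7) - 28 = 3

2P = (7, 3)


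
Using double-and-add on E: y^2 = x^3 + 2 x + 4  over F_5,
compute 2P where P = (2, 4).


k = 2 = 10_2 (binary, LSB first: 01)
Double-and-add from P = (2, 4):
  bit 0 = 0: acc unchanged = O
  bit 1 = 1: acc = O + (0, 2) = (0, 2)

2P = (0, 2)


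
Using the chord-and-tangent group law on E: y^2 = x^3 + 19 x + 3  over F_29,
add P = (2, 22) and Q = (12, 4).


P != Q, so use the chord formula.
s = (y2 - y1) / (x2 - x1) = (11) / (10) mod 29 = 4
x3 = s^2 - x1 - x2 mod 29 = 4^2 - 2 - 12 = 2
y3 = s (x1 - x3) - y1 mod 29 = 4 * (2 - 2) - 22 = 7

P + Q = (2, 7)


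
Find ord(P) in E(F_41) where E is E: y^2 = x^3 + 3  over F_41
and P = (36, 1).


Compute successive multiples of P until we hit O:
  1P = (36, 1)
  2P = (12, 38)
  3P = (1, 39)
  4P = (35, 19)
  5P = (7, 10)
  6P = (37, 29)
  7P = (14, 0)
  8P = (37, 12)
  ... (continuing to 14P)
  14P = O

ord(P) = 14


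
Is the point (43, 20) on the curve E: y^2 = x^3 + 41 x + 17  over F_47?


Check whether y^2 = x^3 + 41 x + 17 (mod 47) for (x, y) = (43, 20).
LHS: y^2 = 20^2 mod 47 = 24
RHS: x^3 + 41 x + 17 = 43^3 + 41*43 + 17 mod 47 = 24
LHS = RHS

Yes, on the curve


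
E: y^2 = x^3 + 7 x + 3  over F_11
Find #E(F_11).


For each x in F_11, count y with y^2 = x^3 + 7 x + 3 mod 11:
  x = 0: RHS = 3, y in [5, 6]  -> 2 point(s)
  x = 1: RHS = 0, y in [0]  -> 1 point(s)
  x = 2: RHS = 3, y in [5, 6]  -> 2 point(s)
  x = 5: RHS = 9, y in [3, 8]  -> 2 point(s)
  x = 9: RHS = 3, y in [5, 6]  -> 2 point(s)
Affine points: 9. Add the point at infinity: total = 10.

#E(F_11) = 10


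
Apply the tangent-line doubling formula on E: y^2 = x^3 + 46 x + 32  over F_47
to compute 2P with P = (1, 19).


Doubling: s = (3 x1^2 + a) / (2 y1)
s = (3*1^2 + 46) / (2*19) mod 47 = 5
x3 = s^2 - 2 x1 mod 47 = 5^2 - 2*1 = 23
y3 = s (x1 - x3) - y1 mod 47 = 5 * (1 - 23) - 19 = 12

2P = (23, 12)


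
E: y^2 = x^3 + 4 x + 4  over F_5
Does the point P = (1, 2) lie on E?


Check whether y^2 = x^3 + 4 x + 4 (mod 5) for (x, y) = (1, 2).
LHS: y^2 = 2^2 mod 5 = 4
RHS: x^3 + 4 x + 4 = 1^3 + 4*1 + 4 mod 5 = 4
LHS = RHS

Yes, on the curve


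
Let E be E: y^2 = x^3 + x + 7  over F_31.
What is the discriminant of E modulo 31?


4 a^3 + 27 b^2 = 4*1^3 + 27*7^2 = 4 + 1323 = 1327
Delta = -16 * (1327) = -21232
Delta mod 31 = 3

Delta = 3 (mod 31)


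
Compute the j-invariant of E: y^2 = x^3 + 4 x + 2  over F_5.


Delta = -16(4 a^3 + 27 b^2) mod 5 = 1
-1728 * (4 a)^3 = -1728 * (4*4)^3 mod 5 = 2
j = 2 * 1^(-1) mod 5 = 2

j = 2 (mod 5)


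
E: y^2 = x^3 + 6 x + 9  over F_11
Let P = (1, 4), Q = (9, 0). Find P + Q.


P != Q, so use the chord formula.
s = (y2 - y1) / (x2 - x1) = (7) / (8) mod 11 = 5
x3 = s^2 - x1 - x2 mod 11 = 5^2 - 1 - 9 = 4
y3 = s (x1 - x3) - y1 mod 11 = 5 * (1 - 4) - 4 = 3

P + Q = (4, 3)


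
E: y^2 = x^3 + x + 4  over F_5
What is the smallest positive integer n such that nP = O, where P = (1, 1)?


Compute successive multiples of P until we hit O:
  1P = (1, 1)
  2P = (2, 2)
  3P = (3, 2)
  4P = (0, 2)
  5P = (0, 3)
  6P = (3, 3)
  7P = (2, 3)
  8P = (1, 4)
  ... (continuing to 9P)
  9P = O

ord(P) = 9


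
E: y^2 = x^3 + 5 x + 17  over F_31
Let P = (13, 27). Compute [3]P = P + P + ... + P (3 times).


k = 3 = 11_2 (binary, LSB first: 11)
Double-and-add from P = (13, 27):
  bit 0 = 1: acc = O + (13, 27) = (13, 27)
  bit 1 = 1: acc = (13, 27) + (9, 27) = (9, 4)

3P = (9, 4)


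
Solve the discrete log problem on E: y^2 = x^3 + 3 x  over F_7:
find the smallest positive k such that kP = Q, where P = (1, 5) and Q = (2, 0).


Enumerate multiples of P until we hit Q = (2, 0):
  1P = (1, 5)
  2P = (2, 0)
Match found at i = 2.

k = 2


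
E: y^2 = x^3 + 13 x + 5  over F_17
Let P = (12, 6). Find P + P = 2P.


Doubling: s = (3 x1^2 + a) / (2 y1)
s = (3*12^2 + 13) / (2*6) mod 17 = 13
x3 = s^2 - 2 x1 mod 17 = 13^2 - 2*12 = 9
y3 = s (x1 - x3) - y1 mod 17 = 13 * (12 - 9) - 6 = 16

2P = (9, 16)


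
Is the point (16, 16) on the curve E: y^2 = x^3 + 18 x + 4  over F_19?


Check whether y^2 = x^3 + 18 x + 4 (mod 19) for (x, y) = (16, 16).
LHS: y^2 = 16^2 mod 19 = 9
RHS: x^3 + 18 x + 4 = 16^3 + 18*16 + 4 mod 19 = 18
LHS != RHS

No, not on the curve


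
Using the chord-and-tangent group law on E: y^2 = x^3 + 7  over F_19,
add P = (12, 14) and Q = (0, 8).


P != Q, so use the chord formula.
s = (y2 - y1) / (x2 - x1) = (13) / (7) mod 19 = 10
x3 = s^2 - x1 - x2 mod 19 = 10^2 - 12 - 0 = 12
y3 = s (x1 - x3) - y1 mod 19 = 10 * (12 - 12) - 14 = 5

P + Q = (12, 5)


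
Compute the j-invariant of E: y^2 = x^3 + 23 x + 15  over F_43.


Delta = -16(4 a^3 + 27 b^2) mod 43 = 22
-1728 * (4 a)^3 = -1728 * (4*23)^3 mod 43 = 35
j = 35 * 22^(-1) mod 43 = 27

j = 27 (mod 43)


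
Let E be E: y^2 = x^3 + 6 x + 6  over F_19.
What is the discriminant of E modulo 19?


4 a^3 + 27 b^2 = 4*6^3 + 27*6^2 = 864 + 972 = 1836
Delta = -16 * (1836) = -29376
Delta mod 19 = 17

Delta = 17 (mod 19)


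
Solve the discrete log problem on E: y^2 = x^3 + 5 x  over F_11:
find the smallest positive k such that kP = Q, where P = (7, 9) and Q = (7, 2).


Enumerate multiples of P until we hit Q = (7, 2):
  1P = (7, 9)
  2P = (0, 0)
  3P = (7, 2)
Match found at i = 3.

k = 3


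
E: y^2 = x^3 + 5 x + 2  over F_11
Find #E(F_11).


For each x in F_11, count y with y^2 = x^3 + 5 x + 2 mod 11:
  x = 2: RHS = 9, y in [3, 8]  -> 2 point(s)
  x = 3: RHS = 0, y in [0]  -> 1 point(s)
  x = 4: RHS = 9, y in [3, 8]  -> 2 point(s)
  x = 5: RHS = 9, y in [3, 8]  -> 2 point(s)
  x = 8: RHS = 4, y in [2, 9]  -> 2 point(s)
Affine points: 9. Add the point at infinity: total = 10.

#E(F_11) = 10


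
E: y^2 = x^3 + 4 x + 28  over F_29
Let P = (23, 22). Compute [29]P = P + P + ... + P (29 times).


k = 29 = 11101_2 (binary, LSB first: 10111)
Double-and-add from P = (23, 22):
  bit 0 = 1: acc = O + (23, 22) = (23, 22)
  bit 1 = 0: acc unchanged = (23, 22)
  bit 2 = 1: acc = (23, 22) + (0, 12) = (12, 8)
  bit 3 = 1: acc = (12, 8) + (25, 8) = (21, 21)
  bit 4 = 1: acc = (21, 21) + (24, 17) = (18, 4)

29P = (18, 4)


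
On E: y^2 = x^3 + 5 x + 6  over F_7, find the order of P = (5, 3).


Compute successive multiples of P until we hit O:
  1P = (5, 3)
  2P = (6, 0)
  3P = (5, 4)
  4P = O

ord(P) = 4


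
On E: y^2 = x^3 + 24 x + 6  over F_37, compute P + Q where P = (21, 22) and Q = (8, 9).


P != Q, so use the chord formula.
s = (y2 - y1) / (x2 - x1) = (24) / (24) mod 37 = 1
x3 = s^2 - x1 - x2 mod 37 = 1^2 - 21 - 8 = 9
y3 = s (x1 - x3) - y1 mod 37 = 1 * (21 - 9) - 22 = 27

P + Q = (9, 27)


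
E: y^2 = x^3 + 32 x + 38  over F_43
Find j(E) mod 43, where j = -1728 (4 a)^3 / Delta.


Delta = -16(4 a^3 + 27 b^2) mod 43 = 37
-1728 * (4 a)^3 = -1728 * (4*32)^3 mod 43 = 8
j = 8 * 37^(-1) mod 43 = 13

j = 13 (mod 43)


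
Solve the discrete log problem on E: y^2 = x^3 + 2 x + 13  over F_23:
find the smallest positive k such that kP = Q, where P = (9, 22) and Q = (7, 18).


Enumerate multiples of P until we hit Q = (7, 18):
  1P = (9, 22)
  2P = (21, 22)
  3P = (16, 1)
  4P = (7, 18)
Match found at i = 4.

k = 4


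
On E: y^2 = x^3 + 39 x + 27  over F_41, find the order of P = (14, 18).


Compute successive multiples of P until we hit O:
  1P = (14, 18)
  2P = (4, 40)
  3P = (18, 40)
  4P = (29, 2)
  5P = (19, 1)
  6P = (13, 36)
  7P = (10, 33)
  8P = (8, 21)
  ... (continuing to 18P)
  18P = O

ord(P) = 18


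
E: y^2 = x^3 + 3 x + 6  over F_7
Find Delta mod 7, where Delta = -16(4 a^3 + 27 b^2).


4 a^3 + 27 b^2 = 4*3^3 + 27*6^2 = 108 + 972 = 1080
Delta = -16 * (1080) = -17280
Delta mod 7 = 3

Delta = 3 (mod 7)


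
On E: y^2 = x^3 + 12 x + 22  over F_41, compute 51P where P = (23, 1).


k = 51 = 110011_2 (binary, LSB first: 110011)
Double-and-add from P = (23, 1):
  bit 0 = 1: acc = O + (23, 1) = (23, 1)
  bit 1 = 1: acc = (23, 1) + (36, 40) = (32, 13)
  bit 2 = 0: acc unchanged = (32, 13)
  bit 3 = 0: acc unchanged = (32, 13)
  bit 4 = 1: acc = (32, 13) + (5, 17) = (25, 30)
  bit 5 = 1: acc = (25, 30) + (29, 6) = (23, 40)

51P = (23, 40)


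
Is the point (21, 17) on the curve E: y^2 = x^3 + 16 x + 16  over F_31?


Check whether y^2 = x^3 + 16 x + 16 (mod 31) for (x, y) = (21, 17).
LHS: y^2 = 17^2 mod 31 = 10
RHS: x^3 + 16 x + 16 = 21^3 + 16*21 + 16 mod 31 = 3
LHS != RHS

No, not on the curve


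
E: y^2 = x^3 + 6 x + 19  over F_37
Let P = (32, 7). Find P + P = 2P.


Doubling: s = (3 x1^2 + a) / (2 y1)
s = (3*32^2 + 6) / (2*7) mod 37 = 19
x3 = s^2 - 2 x1 mod 37 = 19^2 - 2*32 = 1
y3 = s (x1 - x3) - y1 mod 37 = 19 * (32 - 1) - 7 = 27

2P = (1, 27)


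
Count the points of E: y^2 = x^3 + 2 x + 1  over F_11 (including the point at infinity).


For each x in F_11, count y with y^2 = x^3 + 2 x + 1 mod 11:
  x = 0: RHS = 1, y in [1, 10]  -> 2 point(s)
  x = 1: RHS = 4, y in [2, 9]  -> 2 point(s)
  x = 3: RHS = 1, y in [1, 10]  -> 2 point(s)
  x = 5: RHS = 4, y in [2, 9]  -> 2 point(s)
  x = 6: RHS = 9, y in [3, 8]  -> 2 point(s)
  x = 8: RHS = 1, y in [1, 10]  -> 2 point(s)
  x = 9: RHS = 0, y in [0]  -> 1 point(s)
  x = 10: RHS = 9, y in [3, 8]  -> 2 point(s)
Affine points: 15. Add the point at infinity: total = 16.

#E(F_11) = 16


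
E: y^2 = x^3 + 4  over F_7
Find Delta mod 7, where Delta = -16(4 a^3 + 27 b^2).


4 a^3 + 27 b^2 = 4*0^3 + 27*4^2 = 0 + 432 = 432
Delta = -16 * (432) = -6912
Delta mod 7 = 4

Delta = 4 (mod 7)


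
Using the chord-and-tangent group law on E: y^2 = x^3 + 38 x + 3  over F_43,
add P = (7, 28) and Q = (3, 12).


P != Q, so use the chord formula.
s = (y2 - y1) / (x2 - x1) = (27) / (39) mod 43 = 4
x3 = s^2 - x1 - x2 mod 43 = 4^2 - 7 - 3 = 6
y3 = s (x1 - x3) - y1 mod 43 = 4 * (7 - 6) - 28 = 19

P + Q = (6, 19)


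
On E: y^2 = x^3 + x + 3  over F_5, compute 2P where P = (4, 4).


Doubling: s = (3 x1^2 + a) / (2 y1)
s = (3*4^2 + 1) / (2*4) mod 5 = 3
x3 = s^2 - 2 x1 mod 5 = 3^2 - 2*4 = 1
y3 = s (x1 - x3) - y1 mod 5 = 3 * (4 - 1) - 4 = 0

2P = (1, 0)


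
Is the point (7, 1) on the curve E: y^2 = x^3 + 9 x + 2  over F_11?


Check whether y^2 = x^3 + 9 x + 2 (mod 11) for (x, y) = (7, 1).
LHS: y^2 = 1^2 mod 11 = 1
RHS: x^3 + 9 x + 2 = 7^3 + 9*7 + 2 mod 11 = 1
LHS = RHS

Yes, on the curve


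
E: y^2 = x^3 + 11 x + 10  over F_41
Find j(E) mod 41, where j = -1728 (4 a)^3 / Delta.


Delta = -16(4 a^3 + 27 b^2) mod 41 = 28
-1728 * (4 a)^3 = -1728 * (4*11)^3 mod 41 = 2
j = 2 * 28^(-1) mod 41 = 3

j = 3 (mod 41)


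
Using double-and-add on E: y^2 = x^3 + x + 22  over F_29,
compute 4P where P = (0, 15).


k = 4 = 100_2 (binary, LSB first: 001)
Double-and-add from P = (0, 15):
  bit 0 = 0: acc unchanged = O
  bit 1 = 0: acc unchanged = O
  bit 2 = 1: acc = O + (3, 9) = (3, 9)

4P = (3, 9)


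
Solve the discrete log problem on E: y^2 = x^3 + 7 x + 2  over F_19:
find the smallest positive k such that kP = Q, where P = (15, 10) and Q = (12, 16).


Enumerate multiples of P until we hit Q = (12, 16):
  1P = (15, 10)
  2P = (12, 3)
  3P = (8, 0)
  4P = (12, 16)
Match found at i = 4.

k = 4


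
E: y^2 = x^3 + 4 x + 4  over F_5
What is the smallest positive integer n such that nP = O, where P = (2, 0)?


Compute successive multiples of P until we hit O:
  1P = (2, 0)
  2P = O

ord(P) = 2


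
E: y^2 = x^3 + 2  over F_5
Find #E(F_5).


For each x in F_5, count y with y^2 = x^3 + 0 x + 2 mod 5:
  x = 2: RHS = 0, y in [0]  -> 1 point(s)
  x = 3: RHS = 4, y in [2, 3]  -> 2 point(s)
  x = 4: RHS = 1, y in [1, 4]  -> 2 point(s)
Affine points: 5. Add the point at infinity: total = 6.

#E(F_5) = 6


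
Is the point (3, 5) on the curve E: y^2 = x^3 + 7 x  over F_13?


Check whether y^2 = x^3 + 7 x + 0 (mod 13) for (x, y) = (3, 5).
LHS: y^2 = 5^2 mod 13 = 12
RHS: x^3 + 7 x + 0 = 3^3 + 7*3 + 0 mod 13 = 9
LHS != RHS

No, not on the curve


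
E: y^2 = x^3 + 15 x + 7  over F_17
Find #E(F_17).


For each x in F_17, count y with y^2 = x^3 + 15 x + 7 mod 17:
  x = 7: RHS = 13, y in [8, 9]  -> 2 point(s)
  x = 9: RHS = 4, y in [2, 15]  -> 2 point(s)
  x = 10: RHS = 1, y in [1, 16]  -> 2 point(s)
  x = 13: RHS = 2, y in [6, 11]  -> 2 point(s)
  x = 16: RHS = 8, y in [5, 12]  -> 2 point(s)
Affine points: 10. Add the point at infinity: total = 11.

#E(F_17) = 11


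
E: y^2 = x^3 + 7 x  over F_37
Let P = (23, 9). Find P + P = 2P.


Doubling: s = (3 x1^2 + a) / (2 y1)
s = (3*23^2 + 7) / (2*9) mod 37 = 31
x3 = s^2 - 2 x1 mod 37 = 31^2 - 2*23 = 27
y3 = s (x1 - x3) - y1 mod 37 = 31 * (23 - 27) - 9 = 15

2P = (27, 15)


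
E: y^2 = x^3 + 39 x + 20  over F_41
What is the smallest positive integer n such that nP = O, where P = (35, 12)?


Compute successive multiples of P until we hit O:
  1P = (35, 12)
  2P = (13, 10)
  3P = (13, 31)
  4P = (35, 29)
  5P = O

ord(P) = 5


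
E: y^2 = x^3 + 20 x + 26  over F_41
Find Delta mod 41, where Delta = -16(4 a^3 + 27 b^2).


4 a^3 + 27 b^2 = 4*20^3 + 27*26^2 = 32000 + 18252 = 50252
Delta = -16 * (50252) = -804032
Delta mod 41 = 19

Delta = 19 (mod 41)


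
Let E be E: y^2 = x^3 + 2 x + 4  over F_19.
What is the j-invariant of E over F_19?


Delta = -16(4 a^3 + 27 b^2) mod 19 = 5
-1728 * (4 a)^3 = -1728 * (4*2)^3 mod 19 = 18
j = 18 * 5^(-1) mod 19 = 15

j = 15 (mod 19)


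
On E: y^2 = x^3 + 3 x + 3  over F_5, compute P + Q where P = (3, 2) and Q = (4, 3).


P != Q, so use the chord formula.
s = (y2 - y1) / (x2 - x1) = (1) / (1) mod 5 = 1
x3 = s^2 - x1 - x2 mod 5 = 1^2 - 3 - 4 = 4
y3 = s (x1 - x3) - y1 mod 5 = 1 * (3 - 4) - 2 = 2

P + Q = (4, 2)


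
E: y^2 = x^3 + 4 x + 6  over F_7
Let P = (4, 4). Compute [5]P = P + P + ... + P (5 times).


k = 5 = 101_2 (binary, LSB first: 101)
Double-and-add from P = (4, 4):
  bit 0 = 1: acc = O + (4, 4) = (4, 4)
  bit 1 = 0: acc unchanged = (4, 4)
  bit 2 = 1: acc = (4, 4) + (5, 2) = (2, 6)

5P = (2, 6)


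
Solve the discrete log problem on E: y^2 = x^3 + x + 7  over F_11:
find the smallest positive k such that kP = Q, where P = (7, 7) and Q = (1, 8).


Enumerate multiples of P until we hit Q = (1, 8):
  1P = (7, 7)
  2P = (1, 3)
  3P = (1, 8)
Match found at i = 3.

k = 3


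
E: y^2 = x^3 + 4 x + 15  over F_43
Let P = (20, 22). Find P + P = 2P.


Doubling: s = (3 x1^2 + a) / (2 y1)
s = (3*20^2 + 4) / (2*22) mod 43 = 0
x3 = s^2 - 2 x1 mod 43 = 0^2 - 2*20 = 3
y3 = s (x1 - x3) - y1 mod 43 = 0 * (20 - 3) - 22 = 21

2P = (3, 21)


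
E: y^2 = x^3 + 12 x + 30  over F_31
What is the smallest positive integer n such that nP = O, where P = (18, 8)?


Compute successive multiples of P until we hit O:
  1P = (18, 8)
  2P = (3, 0)
  3P = (18, 23)
  4P = O

ord(P) = 4


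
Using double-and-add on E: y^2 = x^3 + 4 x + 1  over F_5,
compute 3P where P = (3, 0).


k = 3 = 11_2 (binary, LSB first: 11)
Double-and-add from P = (3, 0):
  bit 0 = 1: acc = O + (3, 0) = (3, 0)
  bit 1 = 1: acc = (3, 0) + O = (3, 0)

3P = (3, 0)


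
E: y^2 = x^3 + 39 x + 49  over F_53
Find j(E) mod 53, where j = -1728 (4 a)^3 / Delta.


Delta = -16(4 a^3 + 27 b^2) mod 53 = 5
-1728 * (4 a)^3 = -1728 * (4*39)^3 mod 53 = 16
j = 16 * 5^(-1) mod 53 = 35

j = 35 (mod 53)


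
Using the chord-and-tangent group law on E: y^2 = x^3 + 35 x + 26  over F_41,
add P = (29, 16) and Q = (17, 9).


P != Q, so use the chord formula.
s = (y2 - y1) / (x2 - x1) = (34) / (29) mod 41 = 4
x3 = s^2 - x1 - x2 mod 41 = 4^2 - 29 - 17 = 11
y3 = s (x1 - x3) - y1 mod 41 = 4 * (29 - 11) - 16 = 15

P + Q = (11, 15)


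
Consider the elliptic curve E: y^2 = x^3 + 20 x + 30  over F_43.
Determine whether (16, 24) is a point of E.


Check whether y^2 = x^3 + 20 x + 30 (mod 43) for (x, y) = (16, 24).
LHS: y^2 = 24^2 mod 43 = 17
RHS: x^3 + 20 x + 30 = 16^3 + 20*16 + 30 mod 43 = 17
LHS = RHS

Yes, on the curve


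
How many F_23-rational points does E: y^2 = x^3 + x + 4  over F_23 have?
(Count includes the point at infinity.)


For each x in F_23, count y with y^2 = x^3 + 1 x + 4 mod 23:
  x = 0: RHS = 4, y in [2, 21]  -> 2 point(s)
  x = 1: RHS = 6, y in [11, 12]  -> 2 point(s)
  x = 4: RHS = 3, y in [7, 16]  -> 2 point(s)
  x = 7: RHS = 9, y in [3, 20]  -> 2 point(s)
  x = 8: RHS = 18, y in [8, 15]  -> 2 point(s)
  x = 9: RHS = 6, y in [11, 12]  -> 2 point(s)
  x = 10: RHS = 2, y in [5, 18]  -> 2 point(s)
  x = 11: RHS = 12, y in [9, 14]  -> 2 point(s)
  x = 13: RHS = 6, y in [11, 12]  -> 2 point(s)
  x = 14: RHS = 2, y in [5, 18]  -> 2 point(s)
  x = 15: RHS = 13, y in [6, 17]  -> 2 point(s)
  x = 17: RHS = 12, y in [9, 14]  -> 2 point(s)
  x = 18: RHS = 12, y in [9, 14]  -> 2 point(s)
  x = 22: RHS = 2, y in [5, 18]  -> 2 point(s)
Affine points: 28. Add the point at infinity: total = 29.

#E(F_23) = 29


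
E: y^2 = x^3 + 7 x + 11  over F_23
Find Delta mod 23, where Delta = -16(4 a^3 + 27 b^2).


4 a^3 + 27 b^2 = 4*7^3 + 27*11^2 = 1372 + 3267 = 4639
Delta = -16 * (4639) = -74224
Delta mod 23 = 20

Delta = 20 (mod 23)


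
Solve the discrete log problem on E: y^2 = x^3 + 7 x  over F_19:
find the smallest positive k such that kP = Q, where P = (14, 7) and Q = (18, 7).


Enumerate multiples of P until we hit Q = (18, 7):
  1P = (14, 7)
  2P = (16, 3)
  3P = (12, 8)
  4P = (17, 4)
  5P = (8, 6)
  6P = (6, 7)
  7P = (18, 12)
  8P = (4, 15)
  9P = (10, 5)
  10P = (0, 0)
  11P = (10, 14)
  12P = (4, 4)
  13P = (18, 7)
Match found at i = 13.

k = 13


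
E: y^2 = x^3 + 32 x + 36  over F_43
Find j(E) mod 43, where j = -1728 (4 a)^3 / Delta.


Delta = -16(4 a^3 + 27 b^2) mod 43 = 32
-1728 * (4 a)^3 = -1728 * (4*32)^3 mod 43 = 8
j = 8 * 32^(-1) mod 43 = 11

j = 11 (mod 43)


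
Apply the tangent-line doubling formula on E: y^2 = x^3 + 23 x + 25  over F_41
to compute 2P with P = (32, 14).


Doubling: s = (3 x1^2 + a) / (2 y1)
s = (3*32^2 + 23) / (2*14) mod 41 = 30
x3 = s^2 - 2 x1 mod 41 = 30^2 - 2*32 = 16
y3 = s (x1 - x3) - y1 mod 41 = 30 * (32 - 16) - 14 = 15

2P = (16, 15)


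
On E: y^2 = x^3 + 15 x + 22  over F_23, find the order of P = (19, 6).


Compute successive multiples of P until we hit O:
  1P = (19, 6)
  2P = (14, 3)
  3P = (6, 11)
  4P = (4, 13)
  5P = (4, 10)
  6P = (6, 12)
  7P = (14, 20)
  8P = (19, 17)
  ... (continuing to 9P)
  9P = O

ord(P) = 9


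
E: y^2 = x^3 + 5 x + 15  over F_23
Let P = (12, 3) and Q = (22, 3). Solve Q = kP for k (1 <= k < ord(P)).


Enumerate multiples of P until we hit Q = (22, 3):
  1P = (12, 3)
  2P = (22, 20)
  3P = (5, 2)
  4P = (14, 0)
  5P = (5, 21)
  6P = (22, 3)
Match found at i = 6.

k = 6


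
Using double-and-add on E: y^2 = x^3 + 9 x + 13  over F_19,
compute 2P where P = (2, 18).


k = 2 = 10_2 (binary, LSB first: 01)
Double-and-add from P = (2, 18):
  bit 0 = 0: acc unchanged = O
  bit 1 = 1: acc = O + (16, 15) = (16, 15)

2P = (16, 15)


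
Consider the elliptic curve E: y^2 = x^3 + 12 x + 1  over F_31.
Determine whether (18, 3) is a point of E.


Check whether y^2 = x^3 + 12 x + 1 (mod 31) for (x, y) = (18, 3).
LHS: y^2 = 3^2 mod 31 = 9
RHS: x^3 + 12 x + 1 = 18^3 + 12*18 + 1 mod 31 = 4
LHS != RHS

No, not on the curve


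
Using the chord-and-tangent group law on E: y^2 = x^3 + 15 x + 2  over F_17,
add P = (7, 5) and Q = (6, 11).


P != Q, so use the chord formula.
s = (y2 - y1) / (x2 - x1) = (6) / (16) mod 17 = 11
x3 = s^2 - x1 - x2 mod 17 = 11^2 - 7 - 6 = 6
y3 = s (x1 - x3) - y1 mod 17 = 11 * (7 - 6) - 5 = 6

P + Q = (6, 6)


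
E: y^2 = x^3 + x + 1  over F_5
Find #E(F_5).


For each x in F_5, count y with y^2 = x^3 + 1 x + 1 mod 5:
  x = 0: RHS = 1, y in [1, 4]  -> 2 point(s)
  x = 2: RHS = 1, y in [1, 4]  -> 2 point(s)
  x = 3: RHS = 1, y in [1, 4]  -> 2 point(s)
  x = 4: RHS = 4, y in [2, 3]  -> 2 point(s)
Affine points: 8. Add the point at infinity: total = 9.

#E(F_5) = 9


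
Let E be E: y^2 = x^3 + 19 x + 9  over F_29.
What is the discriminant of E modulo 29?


4 a^3 + 27 b^2 = 4*19^3 + 27*9^2 = 27436 + 2187 = 29623
Delta = -16 * (29623) = -473968
Delta mod 29 = 8

Delta = 8 (mod 29)


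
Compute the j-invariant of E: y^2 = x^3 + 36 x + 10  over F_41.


Delta = -16(4 a^3 + 27 b^2) mod 41 = 19
-1728 * (4 a)^3 = -1728 * (4*36)^3 mod 41 = 30
j = 30 * 19^(-1) mod 41 = 21

j = 21 (mod 41)


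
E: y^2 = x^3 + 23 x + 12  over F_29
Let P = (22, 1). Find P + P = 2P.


Doubling: s = (3 x1^2 + a) / (2 y1)
s = (3*22^2 + 23) / (2*1) mod 29 = 27
x3 = s^2 - 2 x1 mod 29 = 27^2 - 2*22 = 18
y3 = s (x1 - x3) - y1 mod 29 = 27 * (22 - 18) - 1 = 20

2P = (18, 20)


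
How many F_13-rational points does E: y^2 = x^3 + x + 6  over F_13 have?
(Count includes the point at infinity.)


For each x in F_13, count y with y^2 = x^3 + 1 x + 6 mod 13:
  x = 2: RHS = 3, y in [4, 9]  -> 2 point(s)
  x = 3: RHS = 10, y in [6, 7]  -> 2 point(s)
  x = 4: RHS = 9, y in [3, 10]  -> 2 point(s)
  x = 9: RHS = 3, y in [4, 9]  -> 2 point(s)
  x = 11: RHS = 9, y in [3, 10]  -> 2 point(s)
  x = 12: RHS = 4, y in [2, 11]  -> 2 point(s)
Affine points: 12. Add the point at infinity: total = 13.

#E(F_13) = 13


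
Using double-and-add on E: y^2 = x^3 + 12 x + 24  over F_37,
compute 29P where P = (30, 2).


k = 29 = 11101_2 (binary, LSB first: 10111)
Double-and-add from P = (30, 2):
  bit 0 = 1: acc = O + (30, 2) = (30, 2)
  bit 1 = 0: acc unchanged = (30, 2)
  bit 2 = 1: acc = (30, 2) + (8, 22) = (9, 26)
  bit 3 = 1: acc = (9, 26) + (11, 28) = (18, 2)
  bit 4 = 1: acc = (18, 2) + (4, 5) = (36, 23)

29P = (36, 23)


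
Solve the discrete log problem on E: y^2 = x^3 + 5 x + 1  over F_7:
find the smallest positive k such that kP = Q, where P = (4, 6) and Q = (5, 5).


Enumerate multiples of P until we hit Q = (5, 5):
  1P = (4, 6)
  2P = (3, 6)
  3P = (0, 1)
  4P = (5, 5)
Match found at i = 4.

k = 4


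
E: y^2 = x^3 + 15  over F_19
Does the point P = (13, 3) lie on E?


Check whether y^2 = x^3 + 0 x + 15 (mod 19) for (x, y) = (13, 3).
LHS: y^2 = 3^2 mod 19 = 9
RHS: x^3 + 0 x + 15 = 13^3 + 0*13 + 15 mod 19 = 8
LHS != RHS

No, not on the curve


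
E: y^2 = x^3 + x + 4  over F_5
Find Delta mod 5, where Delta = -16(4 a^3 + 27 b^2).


4 a^3 + 27 b^2 = 4*1^3 + 27*4^2 = 4 + 432 = 436
Delta = -16 * (436) = -6976
Delta mod 5 = 4

Delta = 4 (mod 5)


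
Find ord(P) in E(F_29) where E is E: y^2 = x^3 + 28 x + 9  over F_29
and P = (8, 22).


Compute successive multiples of P until we hit O:
  1P = (8, 22)
  2P = (9, 2)
  3P = (6, 25)
  4P = (10, 10)
  5P = (18, 9)
  6P = (16, 0)
  7P = (18, 20)
  8P = (10, 19)
  ... (continuing to 12P)
  12P = O

ord(P) = 12


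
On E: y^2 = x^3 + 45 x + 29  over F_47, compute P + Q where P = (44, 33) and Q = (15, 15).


P != Q, so use the chord formula.
s = (y2 - y1) / (x2 - x1) = (29) / (18) mod 47 = 46
x3 = s^2 - x1 - x2 mod 47 = 46^2 - 44 - 15 = 36
y3 = s (x1 - x3) - y1 mod 47 = 46 * (44 - 36) - 33 = 6

P + Q = (36, 6)


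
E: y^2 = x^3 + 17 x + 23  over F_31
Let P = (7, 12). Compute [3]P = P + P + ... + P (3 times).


k = 3 = 11_2 (binary, LSB first: 11)
Double-and-add from P = (7, 12):
  bit 0 = 1: acc = O + (7, 12) = (7, 12)
  bit 1 = 1: acc = (7, 12) + (6, 0) = (7, 19)

3P = (7, 19)


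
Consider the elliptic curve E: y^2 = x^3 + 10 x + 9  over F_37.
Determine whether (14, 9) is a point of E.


Check whether y^2 = x^3 + 10 x + 9 (mod 37) for (x, y) = (14, 9).
LHS: y^2 = 9^2 mod 37 = 7
RHS: x^3 + 10 x + 9 = 14^3 + 10*14 + 9 mod 37 = 7
LHS = RHS

Yes, on the curve


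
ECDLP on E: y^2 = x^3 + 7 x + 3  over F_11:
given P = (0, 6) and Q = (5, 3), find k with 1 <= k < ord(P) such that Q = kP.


Enumerate multiples of P until we hit Q = (5, 3):
  1P = (0, 6)
  2P = (5, 3)
Match found at i = 2.

k = 2


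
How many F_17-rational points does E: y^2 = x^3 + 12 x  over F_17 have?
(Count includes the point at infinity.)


For each x in F_17, count y with y^2 = x^3 + 12 x + 0 mod 17:
  x = 0: RHS = 0, y in [0]  -> 1 point(s)
  x = 1: RHS = 13, y in [8, 9]  -> 2 point(s)
  x = 2: RHS = 15, y in [7, 10]  -> 2 point(s)
  x = 5: RHS = 15, y in [7, 10]  -> 2 point(s)
  x = 6: RHS = 16, y in [4, 13]  -> 2 point(s)
  x = 7: RHS = 2, y in [6, 11]  -> 2 point(s)
  x = 8: RHS = 13, y in [8, 9]  -> 2 point(s)
  x = 9: RHS = 4, y in [2, 15]  -> 2 point(s)
  x = 10: RHS = 15, y in [7, 10]  -> 2 point(s)
  x = 11: RHS = 1, y in [1, 16]  -> 2 point(s)
  x = 12: RHS = 2, y in [6, 11]  -> 2 point(s)
  x = 15: RHS = 2, y in [6, 11]  -> 2 point(s)
  x = 16: RHS = 4, y in [2, 15]  -> 2 point(s)
Affine points: 25. Add the point at infinity: total = 26.

#E(F_17) = 26


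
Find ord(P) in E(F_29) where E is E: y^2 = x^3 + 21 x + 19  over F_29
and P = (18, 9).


Compute successive multiples of P until we hit O:
  1P = (18, 9)
  2P = (26, 4)
  3P = (23, 5)
  4P = (13, 16)
  5P = (22, 14)
  6P = (25, 4)
  7P = (9, 26)
  8P = (7, 25)
  ... (continuing to 26P)
  26P = O

ord(P) = 26


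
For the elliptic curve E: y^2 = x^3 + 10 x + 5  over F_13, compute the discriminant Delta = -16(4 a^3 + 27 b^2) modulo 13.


4 a^3 + 27 b^2 = 4*10^3 + 27*5^2 = 4000 + 675 = 4675
Delta = -16 * (4675) = -74800
Delta mod 13 = 2

Delta = 2 (mod 13)


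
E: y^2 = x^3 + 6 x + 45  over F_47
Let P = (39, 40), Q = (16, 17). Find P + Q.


P != Q, so use the chord formula.
s = (y2 - y1) / (x2 - x1) = (24) / (24) mod 47 = 1
x3 = s^2 - x1 - x2 mod 47 = 1^2 - 39 - 16 = 40
y3 = s (x1 - x3) - y1 mod 47 = 1 * (39 - 40) - 40 = 6

P + Q = (40, 6)


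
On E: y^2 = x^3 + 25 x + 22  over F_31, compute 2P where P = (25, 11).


Doubling: s = (3 x1^2 + a) / (2 y1)
s = (3*25^2 + 25) / (2*11) mod 31 = 30
x3 = s^2 - 2 x1 mod 31 = 30^2 - 2*25 = 13
y3 = s (x1 - x3) - y1 mod 31 = 30 * (25 - 13) - 11 = 8

2P = (13, 8)


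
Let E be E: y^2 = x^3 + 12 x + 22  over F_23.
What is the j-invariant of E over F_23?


Delta = -16(4 a^3 + 27 b^2) mod 23 = 20
-1728 * (4 a)^3 = -1728 * (4*12)^3 mod 23 = 22
j = 22 * 20^(-1) mod 23 = 8

j = 8 (mod 23)


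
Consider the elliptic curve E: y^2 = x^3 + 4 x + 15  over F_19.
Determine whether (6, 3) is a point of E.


Check whether y^2 = x^3 + 4 x + 15 (mod 19) for (x, y) = (6, 3).
LHS: y^2 = 3^2 mod 19 = 9
RHS: x^3 + 4 x + 15 = 6^3 + 4*6 + 15 mod 19 = 8
LHS != RHS

No, not on the curve


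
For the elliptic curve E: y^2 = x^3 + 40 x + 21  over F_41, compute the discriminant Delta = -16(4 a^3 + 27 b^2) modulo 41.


4 a^3 + 27 b^2 = 4*40^3 + 27*21^2 = 256000 + 11907 = 267907
Delta = -16 * (267907) = -4286512
Delta mod 41 = 38

Delta = 38 (mod 41)


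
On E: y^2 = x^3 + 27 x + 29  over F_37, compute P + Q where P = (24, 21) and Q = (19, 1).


P != Q, so use the chord formula.
s = (y2 - y1) / (x2 - x1) = (17) / (32) mod 37 = 4
x3 = s^2 - x1 - x2 mod 37 = 4^2 - 24 - 19 = 10
y3 = s (x1 - x3) - y1 mod 37 = 4 * (24 - 10) - 21 = 35

P + Q = (10, 35)


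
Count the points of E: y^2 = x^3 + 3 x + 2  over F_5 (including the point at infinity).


For each x in F_5, count y with y^2 = x^3 + 3 x + 2 mod 5:
  x = 1: RHS = 1, y in [1, 4]  -> 2 point(s)
  x = 2: RHS = 1, y in [1, 4]  -> 2 point(s)
Affine points: 4. Add the point at infinity: total = 5.

#E(F_5) = 5


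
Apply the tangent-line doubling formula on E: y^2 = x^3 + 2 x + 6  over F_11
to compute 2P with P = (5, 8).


Doubling: s = (3 x1^2 + a) / (2 y1)
s = (3*5^2 + 2) / (2*8) mod 11 = 0
x3 = s^2 - 2 x1 mod 11 = 0^2 - 2*5 = 1
y3 = s (x1 - x3) - y1 mod 11 = 0 * (5 - 1) - 8 = 3

2P = (1, 3)


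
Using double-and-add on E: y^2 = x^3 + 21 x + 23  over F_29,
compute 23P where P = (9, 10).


k = 23 = 10111_2 (binary, LSB first: 11101)
Double-and-add from P = (9, 10):
  bit 0 = 1: acc = O + (9, 10) = (9, 10)
  bit 1 = 1: acc = (9, 10) + (24, 24) = (26, 7)
  bit 2 = 1: acc = (26, 7) + (14, 25) = (13, 17)
  bit 3 = 0: acc unchanged = (13, 17)
  bit 4 = 1: acc = (13, 17) + (7, 7) = (15, 28)

23P = (15, 28)


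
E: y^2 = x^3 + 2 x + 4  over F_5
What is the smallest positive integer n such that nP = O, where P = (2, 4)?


Compute successive multiples of P until we hit O:
  1P = (2, 4)
  2P = (0, 2)
  3P = (4, 4)
  4P = (4, 1)
  5P = (0, 3)
  6P = (2, 1)
  7P = O

ord(P) = 7


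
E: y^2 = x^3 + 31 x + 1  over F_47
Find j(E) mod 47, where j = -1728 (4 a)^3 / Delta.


Delta = -16(4 a^3 + 27 b^2) mod 47 = 16
-1728 * (4 a)^3 = -1728 * (4*31)^3 mod 47 = 7
j = 7 * 16^(-1) mod 47 = 21

j = 21 (mod 47)


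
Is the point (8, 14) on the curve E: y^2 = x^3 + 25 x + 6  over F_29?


Check whether y^2 = x^3 + 25 x + 6 (mod 29) for (x, y) = (8, 14).
LHS: y^2 = 14^2 mod 29 = 22
RHS: x^3 + 25 x + 6 = 8^3 + 25*8 + 6 mod 29 = 22
LHS = RHS

Yes, on the curve


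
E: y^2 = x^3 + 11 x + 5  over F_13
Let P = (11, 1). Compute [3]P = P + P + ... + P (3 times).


k = 3 = 11_2 (binary, LSB first: 11)
Double-and-add from P = (11, 1):
  bit 0 = 1: acc = O + (11, 1) = (11, 1)
  bit 1 = 1: acc = (11, 1) + (3, 0) = (11, 12)

3P = (11, 12)


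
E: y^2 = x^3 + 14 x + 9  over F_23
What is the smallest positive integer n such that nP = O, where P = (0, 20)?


Compute successive multiples of P until we hit O:
  1P = (0, 20)
  2P = (8, 14)
  3P = (17, 10)
  4P = (19, 2)
  5P = (7, 6)
  6P = (20, 20)
  7P = (3, 3)
  8P = (1, 1)
  ... (continuing to 21P)
  21P = O

ord(P) = 21


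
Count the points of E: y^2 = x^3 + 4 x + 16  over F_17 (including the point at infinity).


For each x in F_17, count y with y^2 = x^3 + 4 x + 16 mod 17:
  x = 0: RHS = 16, y in [4, 13]  -> 2 point(s)
  x = 1: RHS = 4, y in [2, 15]  -> 2 point(s)
  x = 2: RHS = 15, y in [7, 10]  -> 2 point(s)
  x = 3: RHS = 4, y in [2, 15]  -> 2 point(s)
  x = 5: RHS = 8, y in [5, 12]  -> 2 point(s)
  x = 6: RHS = 1, y in [1, 16]  -> 2 point(s)
  x = 7: RHS = 13, y in [8, 9]  -> 2 point(s)
  x = 8: RHS = 16, y in [4, 13]  -> 2 point(s)
  x = 9: RHS = 16, y in [4, 13]  -> 2 point(s)
  x = 10: RHS = 2, y in [6, 11]  -> 2 point(s)
  x = 13: RHS = 4, y in [2, 15]  -> 2 point(s)
  x = 15: RHS = 0, y in [0]  -> 1 point(s)
Affine points: 23. Add the point at infinity: total = 24.

#E(F_17) = 24


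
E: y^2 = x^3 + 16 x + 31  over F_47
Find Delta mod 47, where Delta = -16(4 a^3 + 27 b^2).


4 a^3 + 27 b^2 = 4*16^3 + 27*31^2 = 16384 + 25947 = 42331
Delta = -16 * (42331) = -677296
Delta mod 47 = 21

Delta = 21 (mod 47)


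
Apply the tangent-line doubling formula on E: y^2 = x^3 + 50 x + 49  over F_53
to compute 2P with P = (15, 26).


Doubling: s = (3 x1^2 + a) / (2 y1)
s = (3*15^2 + 50) / (2*26) mod 53 = 17
x3 = s^2 - 2 x1 mod 53 = 17^2 - 2*15 = 47
y3 = s (x1 - x3) - y1 mod 53 = 17 * (15 - 47) - 26 = 13

2P = (47, 13)
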